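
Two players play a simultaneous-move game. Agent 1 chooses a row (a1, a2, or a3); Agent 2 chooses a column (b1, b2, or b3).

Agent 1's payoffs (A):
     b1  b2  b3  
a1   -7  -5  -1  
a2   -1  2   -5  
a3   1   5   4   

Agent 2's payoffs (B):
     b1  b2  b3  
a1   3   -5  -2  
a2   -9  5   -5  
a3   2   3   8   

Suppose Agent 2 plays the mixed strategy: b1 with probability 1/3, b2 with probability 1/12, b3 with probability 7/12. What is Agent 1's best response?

Agent 1's best reply maximizes expected payoff against the mix.
a1: (1/3)·(-7) + (1/12)·(-5) + (7/12)·(-1) = -10/3
a2: (1/3)·(-1) + (1/12)·2 + (7/12)·(-5) = -37/12
a3: (1/3)·1 + (1/12)·5 + (7/12)·4 = 37/12
Highest expected payoff is 37/12, from a3.

a3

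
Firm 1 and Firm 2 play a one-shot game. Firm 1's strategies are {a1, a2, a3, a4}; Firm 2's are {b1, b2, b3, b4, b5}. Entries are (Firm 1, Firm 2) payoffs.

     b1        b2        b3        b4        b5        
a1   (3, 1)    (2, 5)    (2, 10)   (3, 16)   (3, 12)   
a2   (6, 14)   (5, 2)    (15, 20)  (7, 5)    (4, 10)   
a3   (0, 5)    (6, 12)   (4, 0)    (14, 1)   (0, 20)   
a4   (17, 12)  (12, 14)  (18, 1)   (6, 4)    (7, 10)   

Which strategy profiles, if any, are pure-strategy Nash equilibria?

(a4, b2)

Check mutual best responses: a cell is a NE iff neither player can gain by unilaterally deviating.
Firm 1's best responses — vs b1: a4 (payoff 17); vs b2: a4 (payoff 12); vs b3: a4 (payoff 18); vs b4: a3 (payoff 14); vs b5: a4 (payoff 7).
Firm 2's best responses — vs a1: b4 (payoff 16); vs a2: b3 (payoff 20); vs a3: b5 (payoff 20); vs a4: b2 (payoff 14).
The only mutual best response is (a4, b2); neither player gains by switching there.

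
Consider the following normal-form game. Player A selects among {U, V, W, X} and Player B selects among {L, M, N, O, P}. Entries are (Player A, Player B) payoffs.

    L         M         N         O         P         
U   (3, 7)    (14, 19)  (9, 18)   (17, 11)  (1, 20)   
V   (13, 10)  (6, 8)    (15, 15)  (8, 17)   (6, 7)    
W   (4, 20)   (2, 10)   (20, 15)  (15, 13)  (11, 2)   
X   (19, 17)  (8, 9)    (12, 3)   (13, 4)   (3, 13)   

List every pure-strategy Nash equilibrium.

A profile is a Nash equilibrium when each player is best-responding to the other.
Player A's best responses — vs L: X (payoff 19); vs M: U (payoff 14); vs N: W (payoff 20); vs O: U (payoff 17); vs P: W (payoff 11).
Player B's best responses — vs U: P (payoff 20); vs V: O (payoff 17); vs W: L (payoff 20); vs X: L (payoff 17).
The only mutual best response is (X, L); neither player gains by switching there.

(X, L)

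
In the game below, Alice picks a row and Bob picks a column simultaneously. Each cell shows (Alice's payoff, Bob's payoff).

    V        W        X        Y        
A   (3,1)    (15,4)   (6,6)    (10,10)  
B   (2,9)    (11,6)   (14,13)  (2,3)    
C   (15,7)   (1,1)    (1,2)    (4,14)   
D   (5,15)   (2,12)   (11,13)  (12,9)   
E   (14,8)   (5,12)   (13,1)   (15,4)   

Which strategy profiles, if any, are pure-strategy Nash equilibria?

(B, X)

Find each player's best response to every opponent strategy; NE are the intersections.
Alice's best responses — vs V: C (payoff 15); vs W: A (payoff 15); vs X: B (payoff 14); vs Y: E (payoff 15).
Bob's best responses — vs A: Y (payoff 10); vs B: X (payoff 13); vs C: Y (payoff 14); vs D: V (payoff 15); vs E: W (payoff 12).
The only mutual best response is (B, X); neither player gains by switching there.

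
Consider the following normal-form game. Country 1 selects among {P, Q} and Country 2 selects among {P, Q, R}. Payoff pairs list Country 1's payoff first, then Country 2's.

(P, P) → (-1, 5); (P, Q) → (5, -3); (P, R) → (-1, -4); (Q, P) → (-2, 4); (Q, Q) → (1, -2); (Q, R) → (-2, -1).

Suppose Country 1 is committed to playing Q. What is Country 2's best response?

P

With Country 1 fixed at Q, Country 2's payoffs are: P → 4, Q → -2, R → -1.
The maximum is 4, achieved by P.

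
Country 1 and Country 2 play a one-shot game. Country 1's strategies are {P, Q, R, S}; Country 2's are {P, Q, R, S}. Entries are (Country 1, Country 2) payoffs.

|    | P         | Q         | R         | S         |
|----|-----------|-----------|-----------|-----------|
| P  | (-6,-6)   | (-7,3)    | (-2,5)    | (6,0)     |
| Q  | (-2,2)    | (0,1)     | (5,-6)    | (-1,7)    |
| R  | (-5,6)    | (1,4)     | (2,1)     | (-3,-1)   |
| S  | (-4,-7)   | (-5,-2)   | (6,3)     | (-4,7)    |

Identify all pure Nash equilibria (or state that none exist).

None

Find each player's best response to every opponent strategy; NE are the intersections.
Country 1's best responses — vs P: Q (payoff -2); vs Q: R (payoff 1); vs R: S (payoff 6); vs S: P (payoff 6).
Country 2's best responses — vs P: R (payoff 5); vs Q: S (payoff 7); vs R: P (payoff 6); vs S: S (payoff 7).
No cell has both players best-responding. For instance, Country 1's best reply to R is S, but against S Country 2 prefers S over R.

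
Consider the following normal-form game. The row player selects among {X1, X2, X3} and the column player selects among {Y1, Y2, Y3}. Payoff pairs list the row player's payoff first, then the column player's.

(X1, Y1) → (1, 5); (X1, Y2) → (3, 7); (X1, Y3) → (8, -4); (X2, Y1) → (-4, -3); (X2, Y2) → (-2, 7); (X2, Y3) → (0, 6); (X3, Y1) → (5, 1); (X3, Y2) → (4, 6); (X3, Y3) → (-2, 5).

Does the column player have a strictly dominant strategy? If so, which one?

Y2

A strategy is strictly dominant if it gives the column player a strictly higher payoff than every other strategy, against every choice by the opponent.
Y2 strictly dominates: vs X1: 7 > each of {5, -4}; vs X2: 7 > each of {-3, 6}; vs X3: 6 > each of {1, 5}.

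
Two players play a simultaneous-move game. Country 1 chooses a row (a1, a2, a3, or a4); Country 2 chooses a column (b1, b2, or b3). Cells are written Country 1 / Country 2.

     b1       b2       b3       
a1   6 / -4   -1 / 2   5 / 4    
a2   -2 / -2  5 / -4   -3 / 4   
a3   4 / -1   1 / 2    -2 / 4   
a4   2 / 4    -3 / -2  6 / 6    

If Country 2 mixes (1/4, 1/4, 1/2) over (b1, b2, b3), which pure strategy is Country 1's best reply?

Country 1's best reply maximizes expected payoff against the mix.
a1: (1/4)·6 + (1/4)·(-1) + (1/2)·5 = 15/4
a2: (1/4)·(-2) + (1/4)·5 + (1/2)·(-3) = -3/4
a3: (1/4)·4 + (1/4)·1 + (1/2)·(-2) = 1/4
a4: (1/4)·2 + (1/4)·(-3) + (1/2)·6 = 11/4
Highest expected payoff is 15/4, from a1.

a1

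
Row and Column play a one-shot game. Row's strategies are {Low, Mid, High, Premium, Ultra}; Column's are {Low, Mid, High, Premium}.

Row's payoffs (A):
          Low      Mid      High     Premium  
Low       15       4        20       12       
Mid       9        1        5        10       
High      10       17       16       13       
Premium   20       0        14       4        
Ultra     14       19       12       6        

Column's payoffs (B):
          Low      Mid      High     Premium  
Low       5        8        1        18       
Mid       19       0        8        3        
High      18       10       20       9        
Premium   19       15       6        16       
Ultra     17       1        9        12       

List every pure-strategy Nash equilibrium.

(Premium, Low)

Find each player's best response to every opponent strategy; NE are the intersections.
Row's best responses — vs Low: Premium (payoff 20); vs Mid: Ultra (payoff 19); vs High: Low (payoff 20); vs Premium: High (payoff 13).
Column's best responses — vs Low: Premium (payoff 18); vs Mid: Low (payoff 19); vs High: High (payoff 20); vs Premium: Low (payoff 19); vs Ultra: Low (payoff 17).
The only mutual best response is (Premium, Low); neither player gains by switching there.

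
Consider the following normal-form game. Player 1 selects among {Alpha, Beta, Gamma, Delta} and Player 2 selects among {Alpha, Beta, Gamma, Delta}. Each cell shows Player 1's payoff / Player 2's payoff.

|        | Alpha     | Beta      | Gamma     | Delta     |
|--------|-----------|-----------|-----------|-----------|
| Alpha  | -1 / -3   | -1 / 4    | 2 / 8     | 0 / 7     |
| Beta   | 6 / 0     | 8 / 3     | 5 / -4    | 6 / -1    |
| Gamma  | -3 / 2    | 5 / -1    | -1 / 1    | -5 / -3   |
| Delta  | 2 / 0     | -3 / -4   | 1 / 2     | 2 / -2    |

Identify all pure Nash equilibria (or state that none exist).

Find each player's best response to every opponent strategy; NE are the intersections.
Player 1's best responses — vs Alpha: Beta (payoff 6); vs Beta: Beta (payoff 8); vs Gamma: Beta (payoff 5); vs Delta: Beta (payoff 6).
Player 2's best responses — vs Alpha: Gamma (payoff 8); vs Beta: Beta (payoff 3); vs Gamma: Alpha (payoff 2); vs Delta: Gamma (payoff 2).
The only mutual best response is (Beta, Beta); neither player gains by switching there.

(Beta, Beta)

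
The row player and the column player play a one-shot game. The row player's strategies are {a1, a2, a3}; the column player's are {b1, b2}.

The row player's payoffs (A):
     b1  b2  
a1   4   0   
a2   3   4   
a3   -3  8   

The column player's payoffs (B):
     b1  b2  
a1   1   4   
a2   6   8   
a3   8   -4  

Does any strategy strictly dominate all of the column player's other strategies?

Check whether one of the column player's strategies beats all alternatives regardless of what the opponent does.
b1 is not dominant: against a1, b2 gives 4 > 1.
b2 is not dominant: against a3, b1 gives 8 > -4.
No single strategy is best against every opponent action.

None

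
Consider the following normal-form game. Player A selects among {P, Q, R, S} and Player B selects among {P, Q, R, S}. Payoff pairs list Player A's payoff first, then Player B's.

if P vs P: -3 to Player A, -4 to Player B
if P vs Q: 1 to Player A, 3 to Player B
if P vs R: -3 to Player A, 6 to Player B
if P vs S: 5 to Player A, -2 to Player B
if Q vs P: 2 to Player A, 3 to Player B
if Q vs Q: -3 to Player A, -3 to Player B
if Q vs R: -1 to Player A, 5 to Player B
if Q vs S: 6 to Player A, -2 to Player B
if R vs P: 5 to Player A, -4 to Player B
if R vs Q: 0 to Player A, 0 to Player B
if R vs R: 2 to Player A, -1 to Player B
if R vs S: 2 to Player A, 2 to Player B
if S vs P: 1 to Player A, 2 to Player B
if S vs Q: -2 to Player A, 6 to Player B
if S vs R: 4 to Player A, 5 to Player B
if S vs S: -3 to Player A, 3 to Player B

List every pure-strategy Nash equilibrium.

None

Find each player's best response to every opponent strategy; NE are the intersections.
Player A's best responses — vs P: R (payoff 5); vs Q: P (payoff 1); vs R: S (payoff 4); vs S: Q (payoff 6).
Player B's best responses — vs P: R (payoff 6); vs Q: R (payoff 5); vs R: S (payoff 2); vs S: Q (payoff 6).
No cell has both players best-responding. For instance, Player A's best reply to R is S, but against S Player B prefers Q over R.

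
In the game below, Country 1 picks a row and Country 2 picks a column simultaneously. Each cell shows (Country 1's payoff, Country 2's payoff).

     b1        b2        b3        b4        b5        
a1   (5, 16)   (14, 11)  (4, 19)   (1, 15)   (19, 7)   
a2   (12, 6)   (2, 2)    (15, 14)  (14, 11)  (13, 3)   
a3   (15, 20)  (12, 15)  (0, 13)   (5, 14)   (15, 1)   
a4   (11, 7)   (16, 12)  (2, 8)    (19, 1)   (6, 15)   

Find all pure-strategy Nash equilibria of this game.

(a2, b3) and (a3, b1)

Find each player's best response to every opponent strategy; NE are the intersections.
Country 1's best responses — vs b1: a3 (payoff 15); vs b2: a4 (payoff 16); vs b3: a2 (payoff 15); vs b4: a4 (payoff 19); vs b5: a1 (payoff 19).
Country 2's best responses — vs a1: b3 (payoff 19); vs a2: b3 (payoff 14); vs a3: b1 (payoff 20); vs a4: b5 (payoff 15).
Mutual best responses occur at (a2, b3) and (a3, b1); at each, neither player gains by switching.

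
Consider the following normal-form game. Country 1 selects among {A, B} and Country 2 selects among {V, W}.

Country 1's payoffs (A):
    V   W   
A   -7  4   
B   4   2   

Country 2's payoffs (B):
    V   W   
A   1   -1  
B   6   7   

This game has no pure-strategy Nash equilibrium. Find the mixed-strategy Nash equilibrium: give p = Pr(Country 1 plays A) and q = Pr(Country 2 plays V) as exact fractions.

p = 1/3, q = 2/13

In a mixed NE each player is indifferent between their pure strategies, so the opponent's mix sets the indifference.
Country 2 indifferent between V and W: p·1 + (1−p)·6 = p·(-1) + (1−p)·7 ⟹ 6 + (-5)p = 7 + (-8)p ⟹ p = 1/3.
Country 1 indifferent between A and B: q·(-7) + (1−q)·4 = q·4 + (1−q)·2 ⟹ 4 + (-11)q = 2 + 2q ⟹ q = 2/13.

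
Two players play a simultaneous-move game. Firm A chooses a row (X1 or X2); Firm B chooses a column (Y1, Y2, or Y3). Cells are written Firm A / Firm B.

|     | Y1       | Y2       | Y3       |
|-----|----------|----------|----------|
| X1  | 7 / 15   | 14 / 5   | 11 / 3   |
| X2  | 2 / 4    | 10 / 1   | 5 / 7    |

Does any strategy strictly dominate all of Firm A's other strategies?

X1

Check whether one of Firm A's strategies beats all alternatives regardless of what the opponent does.
X1 strictly dominates: vs Y1: 7 > 2; vs Y2: 14 > 10; vs Y3: 11 > 5.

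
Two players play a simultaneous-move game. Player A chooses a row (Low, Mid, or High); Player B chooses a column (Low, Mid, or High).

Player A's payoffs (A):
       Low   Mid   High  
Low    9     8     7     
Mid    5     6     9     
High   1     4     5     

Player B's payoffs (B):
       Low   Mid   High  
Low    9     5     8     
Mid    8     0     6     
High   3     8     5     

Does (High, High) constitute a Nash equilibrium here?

No

Holding Player B at High: Player A gets 5 from High but could get 9 by switching to Mid. Player A has a profitable deviation.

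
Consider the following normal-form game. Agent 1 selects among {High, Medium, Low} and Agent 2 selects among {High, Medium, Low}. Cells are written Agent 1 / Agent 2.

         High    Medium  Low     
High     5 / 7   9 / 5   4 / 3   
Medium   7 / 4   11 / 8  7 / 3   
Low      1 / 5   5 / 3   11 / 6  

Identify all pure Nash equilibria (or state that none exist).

Find each player's best response to every opponent strategy; NE are the intersections.
Agent 1's best responses — vs High: Medium (payoff 7); vs Medium: Medium (payoff 11); vs Low: Low (payoff 11).
Agent 2's best responses — vs High: High (payoff 7); vs Medium: Medium (payoff 8); vs Low: Low (payoff 6).
Mutual best responses occur at (Medium, Medium) and (Low, Low); at each, neither player gains by switching.

(Medium, Medium) and (Low, Low)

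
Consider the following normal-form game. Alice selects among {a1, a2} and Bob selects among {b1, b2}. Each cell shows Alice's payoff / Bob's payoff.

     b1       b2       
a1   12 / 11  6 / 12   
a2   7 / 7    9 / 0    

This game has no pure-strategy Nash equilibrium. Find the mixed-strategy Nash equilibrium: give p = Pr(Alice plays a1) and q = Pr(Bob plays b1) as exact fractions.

Each player's mixing probability is pinned down by making the *other* player indifferent.
Bob indifferent between b1 and b2: p·11 + (1−p)·7 = p·12 + (1−p)·0 ⟹ 7 + 4p = 0 + 12p ⟹ p = 7/8.
Alice indifferent between a1 and a2: q·12 + (1−q)·6 = q·7 + (1−q)·9 ⟹ 6 + 6q = 9 + (-2)q ⟹ q = 3/8.

p = 7/8, q = 3/8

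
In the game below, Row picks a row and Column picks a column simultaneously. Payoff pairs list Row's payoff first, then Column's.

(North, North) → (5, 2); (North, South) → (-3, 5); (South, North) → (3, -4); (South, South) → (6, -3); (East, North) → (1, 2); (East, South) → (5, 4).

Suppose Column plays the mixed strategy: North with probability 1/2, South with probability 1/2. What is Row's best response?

South

Row's best reply maximizes expected payoff against the mix.
North: (1/2)·5 + (1/2)·(-3) = 1
South: (1/2)·3 + (1/2)·6 = 9/2
East: (1/2)·1 + (1/2)·5 = 3
Highest expected payoff is 9/2, from South.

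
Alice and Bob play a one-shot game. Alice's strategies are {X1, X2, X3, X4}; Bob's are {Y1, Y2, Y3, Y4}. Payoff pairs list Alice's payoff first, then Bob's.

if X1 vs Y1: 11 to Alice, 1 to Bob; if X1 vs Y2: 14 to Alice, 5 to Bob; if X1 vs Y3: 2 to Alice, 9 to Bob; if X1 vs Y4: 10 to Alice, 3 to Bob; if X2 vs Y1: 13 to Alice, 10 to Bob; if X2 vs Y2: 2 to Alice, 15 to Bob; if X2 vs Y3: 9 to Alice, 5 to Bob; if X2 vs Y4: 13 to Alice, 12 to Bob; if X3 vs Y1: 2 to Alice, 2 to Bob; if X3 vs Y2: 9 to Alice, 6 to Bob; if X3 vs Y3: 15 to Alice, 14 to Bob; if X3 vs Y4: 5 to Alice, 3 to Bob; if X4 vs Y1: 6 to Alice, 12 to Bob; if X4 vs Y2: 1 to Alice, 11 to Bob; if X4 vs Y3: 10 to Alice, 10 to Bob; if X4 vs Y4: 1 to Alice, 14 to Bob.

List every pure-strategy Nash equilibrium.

(X3, Y3)

Find each player's best response to every opponent strategy; NE are the intersections.
Alice's best responses — vs Y1: X2 (payoff 13); vs Y2: X1 (payoff 14); vs Y3: X3 (payoff 15); vs Y4: X2 (payoff 13).
Bob's best responses — vs X1: Y3 (payoff 9); vs X2: Y2 (payoff 15); vs X3: Y3 (payoff 14); vs X4: Y4 (payoff 14).
The only mutual best response is (X3, Y3); neither player gains by switching there.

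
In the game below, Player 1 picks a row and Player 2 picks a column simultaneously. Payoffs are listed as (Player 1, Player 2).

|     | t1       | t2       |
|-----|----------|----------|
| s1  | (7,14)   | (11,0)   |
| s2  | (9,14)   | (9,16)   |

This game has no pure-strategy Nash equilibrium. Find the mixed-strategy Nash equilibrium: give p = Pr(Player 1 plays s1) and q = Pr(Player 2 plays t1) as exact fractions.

p = 1/8, q = 1/2

Each player's mixing probability is pinned down by making the *other* player indifferent.
Player 2 indifferent between t1 and t2: p·14 + (1−p)·14 = p·0 + (1−p)·16 ⟹ 14 + 0p = 16 + (-16)p ⟹ p = 1/8.
Player 1 indifferent between s1 and s2: q·7 + (1−q)·11 = q·9 + (1−q)·9 ⟹ 11 + (-4)q = 9 + 0q ⟹ q = 1/2.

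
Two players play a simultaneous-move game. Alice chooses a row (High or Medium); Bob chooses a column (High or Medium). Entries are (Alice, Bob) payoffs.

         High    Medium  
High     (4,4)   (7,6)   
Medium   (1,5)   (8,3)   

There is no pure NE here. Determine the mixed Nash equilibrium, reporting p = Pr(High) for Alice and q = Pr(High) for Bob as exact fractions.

In a mixed NE each player is indifferent between their pure strategies, so the opponent's mix sets the indifference.
Bob indifferent between High and Medium: p·4 + (1−p)·5 = p·6 + (1−p)·3 ⟹ 5 + (-1)p = 3 + 3p ⟹ p = 1/2.
Alice indifferent between High and Medium: q·4 + (1−q)·7 = q·1 + (1−q)·8 ⟹ 7 + (-3)q = 8 + (-7)q ⟹ q = 1/4.

p = 1/2, q = 1/4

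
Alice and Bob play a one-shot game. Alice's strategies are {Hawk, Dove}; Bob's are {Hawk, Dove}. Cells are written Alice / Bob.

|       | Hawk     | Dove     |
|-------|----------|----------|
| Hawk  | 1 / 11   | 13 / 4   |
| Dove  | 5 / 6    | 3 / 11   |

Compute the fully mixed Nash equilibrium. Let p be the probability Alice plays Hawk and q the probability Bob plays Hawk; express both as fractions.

p = 5/12, q = 5/7

Each player's mixing probability is pinned down by making the *other* player indifferent.
Bob indifferent between Hawk and Dove: p·11 + (1−p)·6 = p·4 + (1−p)·11 ⟹ 6 + 5p = 11 + (-7)p ⟹ p = 5/12.
Alice indifferent between Hawk and Dove: q·1 + (1−q)·13 = q·5 + (1−q)·3 ⟹ 13 + (-12)q = 3 + 2q ⟹ q = 5/7.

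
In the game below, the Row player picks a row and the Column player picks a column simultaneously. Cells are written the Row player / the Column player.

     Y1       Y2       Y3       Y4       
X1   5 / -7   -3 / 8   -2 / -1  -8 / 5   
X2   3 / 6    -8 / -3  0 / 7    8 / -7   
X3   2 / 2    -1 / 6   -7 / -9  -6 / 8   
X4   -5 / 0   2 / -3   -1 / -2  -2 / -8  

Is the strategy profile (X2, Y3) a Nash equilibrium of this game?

Yes

Holding the Column player at Y3: the Row player gets 0 from X2, versus -2 from X1, -7 from X3, -1 from X4. No profitable deviation for the Row player.
Holding the Row player at X2: the Column player gets 7 from Y3, versus 6 from Y1, -3 from Y2, -7 from Y4. No profitable deviation for the Column player either.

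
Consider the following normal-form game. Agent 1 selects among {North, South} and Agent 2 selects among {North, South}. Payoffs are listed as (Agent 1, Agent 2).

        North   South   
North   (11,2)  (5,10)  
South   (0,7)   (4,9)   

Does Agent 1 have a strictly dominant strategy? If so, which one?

A strategy is strictly dominant if it gives Agent 1 a strictly higher payoff than every other strategy, against every choice by the opponent.
North strictly dominates: vs North: 11 > 0; vs South: 5 > 4.

North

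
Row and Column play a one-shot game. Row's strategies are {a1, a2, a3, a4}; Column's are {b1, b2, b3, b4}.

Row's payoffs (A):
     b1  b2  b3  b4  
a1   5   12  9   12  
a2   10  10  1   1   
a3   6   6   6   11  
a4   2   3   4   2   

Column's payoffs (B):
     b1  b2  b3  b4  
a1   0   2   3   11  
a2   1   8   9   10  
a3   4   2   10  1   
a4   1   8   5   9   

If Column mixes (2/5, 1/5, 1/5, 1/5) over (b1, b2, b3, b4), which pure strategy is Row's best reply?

a1

Compute Row's expected payoff from each pure strategy against the given mix.
a1: (2/5)·5 + (1/5)·12 + (1/5)·9 + (1/5)·12 = 43/5
a2: (2/5)·10 + (1/5)·10 + (1/5)·1 + (1/5)·1 = 32/5
a3: (2/5)·6 + (1/5)·6 + (1/5)·6 + (1/5)·11 = 7
a4: (2/5)·2 + (1/5)·3 + (1/5)·4 + (1/5)·2 = 13/5
Highest expected payoff is 43/5, from a1.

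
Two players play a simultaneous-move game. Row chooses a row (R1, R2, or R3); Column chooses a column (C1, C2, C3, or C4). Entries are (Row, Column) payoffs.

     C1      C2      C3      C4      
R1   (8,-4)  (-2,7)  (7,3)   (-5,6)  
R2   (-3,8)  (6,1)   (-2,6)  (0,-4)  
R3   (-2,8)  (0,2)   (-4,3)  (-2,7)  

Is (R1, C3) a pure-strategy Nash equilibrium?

Holding Column at C3: Row gets 7 from R1, versus -2 from R2, -4 from R3. No profitable deviation for Row.
Holding Row at R1: Column gets 3 from C3 but could get 7 by switching to C2. Column has a profitable deviation.

No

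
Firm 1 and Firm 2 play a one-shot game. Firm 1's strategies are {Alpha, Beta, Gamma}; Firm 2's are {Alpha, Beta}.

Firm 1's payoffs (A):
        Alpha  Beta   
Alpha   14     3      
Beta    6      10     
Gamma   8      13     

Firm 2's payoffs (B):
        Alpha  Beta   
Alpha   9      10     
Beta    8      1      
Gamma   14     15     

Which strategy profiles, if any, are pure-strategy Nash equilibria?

Find each player's best response to every opponent strategy; NE are the intersections.
Firm 1's best responses — vs Alpha: Alpha (payoff 14); vs Beta: Gamma (payoff 13).
Firm 2's best responses — vs Alpha: Beta (payoff 10); vs Beta: Alpha (payoff 8); vs Gamma: Beta (payoff 15).
The only mutual best response is (Gamma, Beta); neither player gains by switching there.

(Gamma, Beta)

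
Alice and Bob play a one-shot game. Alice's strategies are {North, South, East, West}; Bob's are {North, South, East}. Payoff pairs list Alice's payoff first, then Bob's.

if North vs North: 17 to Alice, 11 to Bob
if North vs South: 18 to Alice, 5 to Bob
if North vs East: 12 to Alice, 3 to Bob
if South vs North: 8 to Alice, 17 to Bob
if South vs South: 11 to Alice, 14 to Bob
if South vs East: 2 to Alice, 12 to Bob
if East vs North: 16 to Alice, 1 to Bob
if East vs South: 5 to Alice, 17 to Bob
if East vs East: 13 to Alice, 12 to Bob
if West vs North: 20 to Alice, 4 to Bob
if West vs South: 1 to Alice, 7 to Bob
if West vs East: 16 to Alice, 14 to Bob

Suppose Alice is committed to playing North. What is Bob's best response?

North

With Alice fixed at North, Bob's payoffs are: North → 11, South → 5, East → 3.
The maximum is 11, achieved by North.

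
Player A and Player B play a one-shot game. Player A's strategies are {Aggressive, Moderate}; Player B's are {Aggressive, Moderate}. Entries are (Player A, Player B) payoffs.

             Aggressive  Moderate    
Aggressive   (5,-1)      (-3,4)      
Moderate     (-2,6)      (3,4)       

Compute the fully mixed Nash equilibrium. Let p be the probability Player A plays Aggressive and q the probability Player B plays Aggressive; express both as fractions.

p = 2/7, q = 6/13

Each player's mixing probability is pinned down by making the *other* player indifferent.
Player B indifferent between Aggressive and Moderate: p·(-1) + (1−p)·6 = p·4 + (1−p)·4 ⟹ 6 + (-7)p = 4 + 0p ⟹ p = 2/7.
Player A indifferent between Aggressive and Moderate: q·5 + (1−q)·(-3) = q·(-2) + (1−q)·3 ⟹ (-3) + 8q = 3 + (-5)q ⟹ q = 6/13.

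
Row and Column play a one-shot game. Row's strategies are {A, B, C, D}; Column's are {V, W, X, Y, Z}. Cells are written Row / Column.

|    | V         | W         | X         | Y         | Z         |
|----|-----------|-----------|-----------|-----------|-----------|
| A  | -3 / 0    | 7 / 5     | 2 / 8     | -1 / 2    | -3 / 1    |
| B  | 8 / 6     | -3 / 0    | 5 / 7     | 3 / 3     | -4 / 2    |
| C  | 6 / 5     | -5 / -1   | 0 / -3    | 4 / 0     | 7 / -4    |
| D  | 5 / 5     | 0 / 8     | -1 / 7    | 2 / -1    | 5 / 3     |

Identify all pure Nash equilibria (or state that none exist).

Check mutual best responses: a cell is a NE iff neither player can gain by unilaterally deviating.
Row's best responses — vs V: B (payoff 8); vs W: A (payoff 7); vs X: B (payoff 5); vs Y: C (payoff 4); vs Z: C (payoff 7).
Column's best responses — vs A: X (payoff 8); vs B: X (payoff 7); vs C: V (payoff 5); vs D: W (payoff 8).
The only mutual best response is (B, X); neither player gains by switching there.

(B, X)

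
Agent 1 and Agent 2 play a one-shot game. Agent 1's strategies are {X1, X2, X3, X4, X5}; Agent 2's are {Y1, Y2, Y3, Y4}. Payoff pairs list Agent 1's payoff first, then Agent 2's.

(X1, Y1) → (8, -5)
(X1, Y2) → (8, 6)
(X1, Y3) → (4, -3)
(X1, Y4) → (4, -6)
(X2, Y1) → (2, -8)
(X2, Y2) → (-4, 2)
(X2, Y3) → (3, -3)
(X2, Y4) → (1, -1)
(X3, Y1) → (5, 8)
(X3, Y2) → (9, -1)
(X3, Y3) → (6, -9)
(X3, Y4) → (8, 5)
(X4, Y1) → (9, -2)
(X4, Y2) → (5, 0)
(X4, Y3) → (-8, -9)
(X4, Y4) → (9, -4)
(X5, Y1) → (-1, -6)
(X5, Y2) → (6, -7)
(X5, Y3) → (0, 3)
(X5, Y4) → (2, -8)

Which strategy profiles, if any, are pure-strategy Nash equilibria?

No pure-strategy Nash equilibrium

A profile is a Nash equilibrium when each player is best-responding to the other.
Agent 1's best responses — vs Y1: X4 (payoff 9); vs Y2: X3 (payoff 9); vs Y3: X3 (payoff 6); vs Y4: X4 (payoff 9).
Agent 2's best responses — vs X1: Y2 (payoff 6); vs X2: Y2 (payoff 2); vs X3: Y1 (payoff 8); vs X4: Y2 (payoff 0); vs X5: Y3 (payoff 3).
No cell has both players best-responding. For instance, Agent 1's best reply to Y2 is X3, but against X3 Agent 2 prefers Y1 over Y2.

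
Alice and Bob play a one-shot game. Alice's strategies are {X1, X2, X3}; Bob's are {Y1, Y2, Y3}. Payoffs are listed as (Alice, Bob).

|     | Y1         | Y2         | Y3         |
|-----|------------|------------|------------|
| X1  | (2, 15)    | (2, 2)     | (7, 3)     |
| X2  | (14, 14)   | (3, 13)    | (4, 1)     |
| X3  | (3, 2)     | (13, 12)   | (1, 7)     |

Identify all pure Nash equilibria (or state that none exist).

Check mutual best responses: a cell is a NE iff neither player can gain by unilaterally deviating.
Alice's best responses — vs Y1: X2 (payoff 14); vs Y2: X3 (payoff 13); vs Y3: X1 (payoff 7).
Bob's best responses — vs X1: Y1 (payoff 15); vs X2: Y1 (payoff 14); vs X3: Y2 (payoff 12).
Mutual best responses occur at (X2, Y1) and (X3, Y2); at each, neither player gains by switching.

(X2, Y1) and (X3, Y2)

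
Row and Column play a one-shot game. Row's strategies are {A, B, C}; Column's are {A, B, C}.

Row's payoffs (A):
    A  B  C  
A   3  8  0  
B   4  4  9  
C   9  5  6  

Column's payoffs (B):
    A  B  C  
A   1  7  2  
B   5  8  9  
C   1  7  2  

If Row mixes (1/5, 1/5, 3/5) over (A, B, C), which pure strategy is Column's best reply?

Compute Column's expected payoff from each pure strategy against the given mix.
A: (1/5)·1 + (1/5)·5 + (3/5)·1 = 9/5
B: (1/5)·7 + (1/5)·8 + (3/5)·7 = 36/5
C: (1/5)·2 + (1/5)·9 + (3/5)·2 = 17/5
Highest expected payoff is 36/5, from B.

B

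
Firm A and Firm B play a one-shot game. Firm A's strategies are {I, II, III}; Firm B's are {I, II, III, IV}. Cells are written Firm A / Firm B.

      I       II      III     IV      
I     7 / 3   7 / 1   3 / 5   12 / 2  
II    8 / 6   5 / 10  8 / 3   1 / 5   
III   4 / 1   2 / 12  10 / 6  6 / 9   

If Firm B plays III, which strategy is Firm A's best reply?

With Firm B fixed at III, Firm A's payoffs are: I → 3, II → 8, III → 10.
The maximum is 10, achieved by III.

III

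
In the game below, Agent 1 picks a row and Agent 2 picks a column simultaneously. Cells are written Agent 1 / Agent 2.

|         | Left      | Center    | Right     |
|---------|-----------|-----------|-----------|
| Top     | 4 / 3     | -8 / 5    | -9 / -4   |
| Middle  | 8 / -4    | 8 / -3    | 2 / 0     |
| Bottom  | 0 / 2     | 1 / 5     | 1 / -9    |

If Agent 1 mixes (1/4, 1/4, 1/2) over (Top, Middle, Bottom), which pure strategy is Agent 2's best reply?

Center

Agent 2's best reply maximizes expected payoff against the mix.
Left: (1/4)·3 + (1/4)·(-4) + (1/2)·2 = 3/4
Center: (1/4)·5 + (1/4)·(-3) + (1/2)·5 = 3
Right: (1/4)·(-4) + (1/4)·0 + (1/2)·(-9) = -11/2
Highest expected payoff is 3, from Center.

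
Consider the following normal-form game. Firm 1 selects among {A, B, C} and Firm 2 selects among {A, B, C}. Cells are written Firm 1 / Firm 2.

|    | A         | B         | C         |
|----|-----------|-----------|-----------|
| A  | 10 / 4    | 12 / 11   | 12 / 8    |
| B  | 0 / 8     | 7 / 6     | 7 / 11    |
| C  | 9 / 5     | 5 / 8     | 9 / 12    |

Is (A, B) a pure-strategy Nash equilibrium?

Yes

Holding Firm 2 at B: Firm 1 gets 12 from A, versus 7 from B, 5 from C. No profitable deviation for Firm 1.
Holding Firm 1 at A: Firm 2 gets 11 from B, versus 4 from A, 8 from C. No profitable deviation for Firm 2 either.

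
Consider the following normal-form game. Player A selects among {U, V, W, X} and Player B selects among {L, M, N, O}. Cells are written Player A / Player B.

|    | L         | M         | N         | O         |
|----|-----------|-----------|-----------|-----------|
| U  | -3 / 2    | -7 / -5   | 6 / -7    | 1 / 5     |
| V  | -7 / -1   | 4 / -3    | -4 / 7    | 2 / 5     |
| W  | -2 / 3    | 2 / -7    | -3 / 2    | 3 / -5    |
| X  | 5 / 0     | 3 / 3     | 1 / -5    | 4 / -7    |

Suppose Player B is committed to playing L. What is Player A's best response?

With Player B fixed at L, Player A's payoffs are: U → -3, V → -7, W → -2, X → 5.
The maximum is 5, achieved by X.

X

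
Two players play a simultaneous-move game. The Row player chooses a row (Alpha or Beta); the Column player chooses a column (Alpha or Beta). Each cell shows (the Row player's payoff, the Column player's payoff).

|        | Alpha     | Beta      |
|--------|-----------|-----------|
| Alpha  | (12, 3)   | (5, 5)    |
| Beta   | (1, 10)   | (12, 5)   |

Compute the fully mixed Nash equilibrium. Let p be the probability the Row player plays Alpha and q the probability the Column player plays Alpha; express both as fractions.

p = 5/7, q = 7/18

Each player's mixing probability is pinned down by making the *other* player indifferent.
The Column player indifferent between Alpha and Beta: p·3 + (1−p)·10 = p·5 + (1−p)·5 ⟹ 10 + (-7)p = 5 + 0p ⟹ p = 5/7.
The Row player indifferent between Alpha and Beta: q·12 + (1−q)·5 = q·1 + (1−q)·12 ⟹ 5 + 7q = 12 + (-11)q ⟹ q = 7/18.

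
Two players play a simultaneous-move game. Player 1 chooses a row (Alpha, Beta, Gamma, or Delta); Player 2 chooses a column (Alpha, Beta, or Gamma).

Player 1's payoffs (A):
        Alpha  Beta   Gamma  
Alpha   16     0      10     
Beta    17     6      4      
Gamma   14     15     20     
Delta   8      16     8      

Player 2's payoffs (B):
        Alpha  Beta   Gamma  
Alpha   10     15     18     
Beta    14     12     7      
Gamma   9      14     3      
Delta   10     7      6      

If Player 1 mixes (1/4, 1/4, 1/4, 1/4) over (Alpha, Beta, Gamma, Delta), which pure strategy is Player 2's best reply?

Beta

Player 2's best reply maximizes expected payoff against the mix.
Alpha: (1/4)·10 + (1/4)·14 + (1/4)·9 + (1/4)·10 = 43/4
Beta: (1/4)·15 + (1/4)·12 + (1/4)·14 + (1/4)·7 = 12
Gamma: (1/4)·18 + (1/4)·7 + (1/4)·3 + (1/4)·6 = 17/2
Highest expected payoff is 12, from Beta.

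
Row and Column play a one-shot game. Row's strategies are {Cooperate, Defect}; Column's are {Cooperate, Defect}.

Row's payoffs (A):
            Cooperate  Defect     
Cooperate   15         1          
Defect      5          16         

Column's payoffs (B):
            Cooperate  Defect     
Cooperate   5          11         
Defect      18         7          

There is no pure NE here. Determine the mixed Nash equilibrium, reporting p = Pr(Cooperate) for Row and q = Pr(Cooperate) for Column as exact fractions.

p = 11/17, q = 3/5

Each player's mixing probability is pinned down by making the *other* player indifferent.
Column indifferent between Cooperate and Defect: p·5 + (1−p)·18 = p·11 + (1−p)·7 ⟹ 18 + (-13)p = 7 + 4p ⟹ p = 11/17.
Row indifferent between Cooperate and Defect: q·15 + (1−q)·1 = q·5 + (1−q)·16 ⟹ 1 + 14q = 16 + (-11)q ⟹ q = 3/5.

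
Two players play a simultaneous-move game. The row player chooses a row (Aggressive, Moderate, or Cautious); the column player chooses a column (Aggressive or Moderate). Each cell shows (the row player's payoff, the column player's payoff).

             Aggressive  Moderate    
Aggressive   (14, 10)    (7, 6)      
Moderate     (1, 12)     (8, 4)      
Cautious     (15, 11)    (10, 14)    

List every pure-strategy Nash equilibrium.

(Cautious, Moderate)

A profile is a Nash equilibrium when each player is best-responding to the other.
The row player's best responses — vs Aggressive: Cautious (payoff 15); vs Moderate: Cautious (payoff 10).
The column player's best responses — vs Aggressive: Aggressive (payoff 10); vs Moderate: Aggressive (payoff 12); vs Cautious: Moderate (payoff 14).
The only mutual best response is (Cautious, Moderate); neither player gains by switching there.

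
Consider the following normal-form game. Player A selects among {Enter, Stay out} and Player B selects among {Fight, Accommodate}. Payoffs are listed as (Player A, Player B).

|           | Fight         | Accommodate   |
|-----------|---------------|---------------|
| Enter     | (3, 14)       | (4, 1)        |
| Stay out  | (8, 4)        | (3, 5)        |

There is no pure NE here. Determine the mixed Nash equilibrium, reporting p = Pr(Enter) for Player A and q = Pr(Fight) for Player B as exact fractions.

In a mixed NE each player is indifferent between their pure strategies, so the opponent's mix sets the indifference.
Player B indifferent between Fight and Accommodate: p·14 + (1−p)·4 = p·1 + (1−p)·5 ⟹ 4 + 10p = 5 + (-4)p ⟹ p = 1/14.
Player A indifferent between Enter and Stay out: q·3 + (1−q)·4 = q·8 + (1−q)·3 ⟹ 4 + (-1)q = 3 + 5q ⟹ q = 1/6.

p = 1/14, q = 1/6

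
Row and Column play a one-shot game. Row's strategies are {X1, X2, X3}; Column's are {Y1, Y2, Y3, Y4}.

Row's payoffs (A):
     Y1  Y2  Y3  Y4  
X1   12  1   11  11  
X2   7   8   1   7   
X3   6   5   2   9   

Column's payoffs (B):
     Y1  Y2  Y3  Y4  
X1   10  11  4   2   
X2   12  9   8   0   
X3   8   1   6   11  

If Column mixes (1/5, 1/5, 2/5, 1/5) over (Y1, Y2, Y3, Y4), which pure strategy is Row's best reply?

Row's best reply maximizes expected payoff against the mix.
X1: (1/5)·12 + (1/5)·1 + (2/5)·11 + (1/5)·11 = 46/5
X2: (1/5)·7 + (1/5)·8 + (2/5)·1 + (1/5)·7 = 24/5
X3: (1/5)·6 + (1/5)·5 + (2/5)·2 + (1/5)·9 = 24/5
Highest expected payoff is 46/5, from X1.

X1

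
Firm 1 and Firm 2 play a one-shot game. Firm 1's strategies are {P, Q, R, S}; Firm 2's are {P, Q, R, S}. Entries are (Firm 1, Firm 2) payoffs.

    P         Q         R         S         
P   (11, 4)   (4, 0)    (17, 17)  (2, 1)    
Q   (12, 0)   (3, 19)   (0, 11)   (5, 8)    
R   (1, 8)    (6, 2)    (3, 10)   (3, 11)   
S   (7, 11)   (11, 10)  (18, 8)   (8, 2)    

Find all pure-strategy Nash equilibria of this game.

Check mutual best responses: a cell is a NE iff neither player can gain by unilaterally deviating.
Firm 1's best responses — vs P: Q (payoff 12); vs Q: S (payoff 11); vs R: S (payoff 18); vs S: S (payoff 8).
Firm 2's best responses — vs P: R (payoff 17); vs Q: Q (payoff 19); vs R: S (payoff 11); vs S: P (payoff 11).
No cell has both players best-responding. For instance, Firm 1's best reply to Q is S, but against S Firm 2 prefers P over Q.

No pure-strategy Nash equilibrium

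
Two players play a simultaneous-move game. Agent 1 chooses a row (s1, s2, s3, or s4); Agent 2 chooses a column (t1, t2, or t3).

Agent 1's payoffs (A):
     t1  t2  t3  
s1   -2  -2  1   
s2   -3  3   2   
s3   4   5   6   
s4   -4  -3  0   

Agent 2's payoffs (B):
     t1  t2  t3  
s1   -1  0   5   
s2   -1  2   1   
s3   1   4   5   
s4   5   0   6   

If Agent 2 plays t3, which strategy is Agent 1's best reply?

s3

With Agent 2 fixed at t3, Agent 1's payoffs are: s1 → 1, s2 → 2, s3 → 6, s4 → 0.
The maximum is 6, achieved by s3.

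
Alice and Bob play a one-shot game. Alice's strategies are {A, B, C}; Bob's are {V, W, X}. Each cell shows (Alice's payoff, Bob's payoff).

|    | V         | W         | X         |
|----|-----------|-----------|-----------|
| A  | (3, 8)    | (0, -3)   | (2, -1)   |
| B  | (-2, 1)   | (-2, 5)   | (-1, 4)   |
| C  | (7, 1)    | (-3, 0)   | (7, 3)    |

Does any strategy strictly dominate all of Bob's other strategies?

A strategy is strictly dominant if it gives Bob a strictly higher payoff than every other strategy, against every choice by the opponent.
V is not dominant: against B, W gives 5 > 1.
W is not dominant: against A, V gives 8 > -3.
X is not dominant: against A, V gives 8 > -1.
No single strategy is best against every opponent action.

No strictly dominant strategy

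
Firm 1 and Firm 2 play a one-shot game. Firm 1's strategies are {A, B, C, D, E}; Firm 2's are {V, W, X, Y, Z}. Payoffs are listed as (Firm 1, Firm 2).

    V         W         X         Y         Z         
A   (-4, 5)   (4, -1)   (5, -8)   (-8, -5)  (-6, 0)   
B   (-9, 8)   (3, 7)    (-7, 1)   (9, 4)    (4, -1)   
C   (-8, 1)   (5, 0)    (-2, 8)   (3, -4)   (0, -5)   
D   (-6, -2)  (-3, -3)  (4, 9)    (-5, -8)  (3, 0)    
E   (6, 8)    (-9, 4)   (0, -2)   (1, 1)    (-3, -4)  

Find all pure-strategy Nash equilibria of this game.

A profile is a Nash equilibrium when each player is best-responding to the other.
Firm 1's best responses — vs V: E (payoff 6); vs W: C (payoff 5); vs X: A (payoff 5); vs Y: B (payoff 9); vs Z: B (payoff 4).
Firm 2's best responses — vs A: V (payoff 5); vs B: V (payoff 8); vs C: X (payoff 8); vs D: X (payoff 9); vs E: V (payoff 8).
The only mutual best response is (E, V); neither player gains by switching there.

(E, V)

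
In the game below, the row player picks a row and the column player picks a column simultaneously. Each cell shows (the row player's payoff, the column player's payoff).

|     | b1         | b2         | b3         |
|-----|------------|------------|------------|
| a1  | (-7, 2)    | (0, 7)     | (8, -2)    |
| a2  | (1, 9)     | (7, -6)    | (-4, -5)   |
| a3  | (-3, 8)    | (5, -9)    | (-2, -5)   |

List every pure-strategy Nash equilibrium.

Find each player's best response to every opponent strategy; NE are the intersections.
The row player's best responses — vs b1: a2 (payoff 1); vs b2: a2 (payoff 7); vs b3: a1 (payoff 8).
The column player's best responses — vs a1: b2 (payoff 7); vs a2: b1 (payoff 9); vs a3: b1 (payoff 8).
The only mutual best response is (a2, b1); neither player gains by switching there.

(a2, b1)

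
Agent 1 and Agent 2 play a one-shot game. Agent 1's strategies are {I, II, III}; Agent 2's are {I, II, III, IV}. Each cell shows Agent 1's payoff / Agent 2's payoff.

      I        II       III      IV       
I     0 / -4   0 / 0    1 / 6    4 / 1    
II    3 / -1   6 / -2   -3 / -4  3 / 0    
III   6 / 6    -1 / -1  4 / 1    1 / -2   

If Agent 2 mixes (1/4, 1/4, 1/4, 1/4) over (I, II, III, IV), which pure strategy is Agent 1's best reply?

Compute Agent 1's expected payoff from each pure strategy against the given mix.
I: (1/4)·0 + (1/4)·0 + (1/4)·1 + (1/4)·4 = 5/4
II: (1/4)·3 + (1/4)·6 + (1/4)·(-3) + (1/4)·3 = 9/4
III: (1/4)·6 + (1/4)·(-1) + (1/4)·4 + (1/4)·1 = 5/2
Highest expected payoff is 5/2, from III.

III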